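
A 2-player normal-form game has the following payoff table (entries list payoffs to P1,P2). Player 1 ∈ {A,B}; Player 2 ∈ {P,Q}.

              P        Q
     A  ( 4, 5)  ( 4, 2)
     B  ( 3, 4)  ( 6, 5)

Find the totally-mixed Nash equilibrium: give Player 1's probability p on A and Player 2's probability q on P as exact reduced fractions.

(p,q) = (1/4, 2/3)

P1 indiff ⇒ q·4+(1-q)·4 = q·3+(1-q)·6 ⇒ q(1) = (1-q)(2) ⇒ q = 2/3
P2 indiff ⇒ p·5+(1-p)·4 = p·2+(1-p)·5 ⇒ p(3) = (1-p)(1) ⇒ p = 1/4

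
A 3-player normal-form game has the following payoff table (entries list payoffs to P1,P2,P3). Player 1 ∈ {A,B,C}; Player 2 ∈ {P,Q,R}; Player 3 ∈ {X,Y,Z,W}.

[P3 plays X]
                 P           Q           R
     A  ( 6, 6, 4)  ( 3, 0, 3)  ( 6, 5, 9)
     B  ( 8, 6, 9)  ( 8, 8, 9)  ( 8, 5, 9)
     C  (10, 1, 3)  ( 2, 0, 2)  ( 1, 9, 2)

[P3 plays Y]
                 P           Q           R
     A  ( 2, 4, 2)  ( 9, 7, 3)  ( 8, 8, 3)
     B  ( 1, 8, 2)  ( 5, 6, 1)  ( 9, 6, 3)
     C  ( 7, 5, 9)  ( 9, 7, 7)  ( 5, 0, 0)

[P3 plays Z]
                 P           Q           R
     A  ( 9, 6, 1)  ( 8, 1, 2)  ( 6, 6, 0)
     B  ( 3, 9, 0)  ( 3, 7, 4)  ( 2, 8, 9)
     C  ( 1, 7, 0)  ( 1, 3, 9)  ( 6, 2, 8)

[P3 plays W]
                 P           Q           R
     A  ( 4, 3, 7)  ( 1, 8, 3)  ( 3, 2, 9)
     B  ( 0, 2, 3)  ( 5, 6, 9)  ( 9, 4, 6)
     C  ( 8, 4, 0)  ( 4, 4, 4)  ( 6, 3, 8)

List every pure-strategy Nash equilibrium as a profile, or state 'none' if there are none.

(A,P,X): not NE [P1→C gives 10>6; P3→W gives 7>4]
(A,P,Y): not NE [P1→C gives 7>2; P2→R gives 8>4; P3→W gives 7>2]
(A,P,Z): not NE [P3→W gives 7>1]
(A,P,W): not NE [P1→C gives 8>4; P2→Q gives 8>3]
(A,Q,X): not NE [P1→B gives 8>3; P2→P gives 6>0]
(A,Q,Y): not NE [P2→R gives 8>7]
(A,Q,Z): not NE [P2→R gives 6>1; P3→W gives 3>2]
(A,Q,W): not NE [P1→B gives 5>1]
(A,R,X): not NE [P1→B gives 8>6; P2→P gives 6>5]
(A,R,Y): not NE [P1→B gives 9>8; P3→W gives 9>3]
(A,R,Z): not NE [P3→W gives 9>0]
(A,R,W): not NE [P1→B gives 9>3; P2→Q gives 8>2]
(B,P,X): not NE [P1→C gives 10>8; P2→Q gives 8>6]
(B,P,Y): not NE [P1→C gives 7>1; P3→X gives 9>2]
(B,P,Z): not NE [P1→A gives 9>3; P3→X gives 9>0]
(B,P,W): not NE [P1→C gives 8>0; P2→Q gives 6>2; P3→X gives 9>3]
(B,Q,X): NE
(B,Q,Y): not NE [P1→C gives 9>5; P2→P gives 8>6; P3→W gives 9>1]
(B,Q,Z): not NE [P1→A gives 8>3; P2→P gives 9>7; P3→W gives 9>4]
(B,Q,W): NE
(B,R,X): not NE [P2→Q gives 8>5]
(B,R,Y): not NE [P2→P gives 8>6; P3→Z gives 9>3]
(B,R,Z): not NE [P1→C gives 6>2; P2→P gives 9>8]
(B,R,W): not NE [P2→Q gives 6>4; P3→Z gives 9>6]
(C,P,X): not NE [P2→R gives 9>1; P3→Y gives 9>3]
(C,P,Y): not NE [P2→Q gives 7>5]
(C,P,Z): not NE [P1→A gives 9>1; P3→Y gives 9>0]
(C,P,W): not NE [P3→Y gives 9>0]
(C,Q,X): not NE [P1→B gives 8>2; P2→R gives 9>0; P3→Z gives 9>2]
(C,Q,Y): not NE [P3→Z gives 9>7]
(C,Q,Z): not NE [P1→A gives 8>1; P2→P gives 7>3]
(C,Q,W): not NE [P1→B gives 5>4; P3→Z gives 9>4]
(C,R,X): not NE [P1→B gives 8>1; P3→W gives 8>2]
(C,R,Y): not NE [P1→B gives 9>5; P2→Q gives 7>0; P3→W gives 8>0]
(C,R,Z): not NE [P2→P gives 7>2]
(C,R,W): not NE [P1→B gives 9>6; P2→Q gives 4>3]

NE set: (B,Q,X), (B,Q,W)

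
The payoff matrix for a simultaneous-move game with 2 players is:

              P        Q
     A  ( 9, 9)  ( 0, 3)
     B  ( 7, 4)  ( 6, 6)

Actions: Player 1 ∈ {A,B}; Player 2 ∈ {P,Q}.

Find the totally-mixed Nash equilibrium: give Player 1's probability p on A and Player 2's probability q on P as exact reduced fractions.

P1 mixes 1/4 on A; P2 mixes 3/4 on P

P1 indiff ⇒ q·9+(1-q)·0 = q·7+(1-q)·6 ⇒ q(2) = (1-q)(6) ⇒ q = 3/4
P2 indiff ⇒ p·9+(1-p)·4 = p·3+(1-p)·6 ⇒ p(6) = (1-p)(2) ⇒ p = 1/4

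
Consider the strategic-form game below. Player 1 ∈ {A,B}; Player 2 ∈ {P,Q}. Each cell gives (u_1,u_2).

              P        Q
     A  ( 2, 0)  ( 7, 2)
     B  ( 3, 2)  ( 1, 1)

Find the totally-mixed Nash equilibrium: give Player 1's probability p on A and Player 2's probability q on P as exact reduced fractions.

P1 indiff ⇒ q·2+(1-q)·7 = q·3+(1-q)·1 ⇒ q(-1) = (1-q)(-6) ⇒ q = 6/7
P2 indiff ⇒ p·0+(1-p)·2 = p·2+(1-p)·1 ⇒ p(-2) = (1-p)(-1) ⇒ p = 1/3

(p,q) = (1/3, 6/7)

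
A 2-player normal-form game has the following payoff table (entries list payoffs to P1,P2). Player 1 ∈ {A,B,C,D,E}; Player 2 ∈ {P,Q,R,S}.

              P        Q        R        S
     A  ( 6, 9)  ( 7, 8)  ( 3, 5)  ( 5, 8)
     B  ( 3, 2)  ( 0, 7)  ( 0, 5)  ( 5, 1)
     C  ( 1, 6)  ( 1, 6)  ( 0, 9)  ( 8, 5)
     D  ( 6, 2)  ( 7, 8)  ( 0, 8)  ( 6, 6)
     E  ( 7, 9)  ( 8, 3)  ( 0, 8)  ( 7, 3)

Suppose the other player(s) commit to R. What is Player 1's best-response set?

u_1(A vs R) = 3
u_1(B vs R) = 0
u_1(C vs R) = 0
u_1(D vs R) = 0
u_1(E vs R) = 0
max payoff 3 at {A}

argmax u_1 = {A}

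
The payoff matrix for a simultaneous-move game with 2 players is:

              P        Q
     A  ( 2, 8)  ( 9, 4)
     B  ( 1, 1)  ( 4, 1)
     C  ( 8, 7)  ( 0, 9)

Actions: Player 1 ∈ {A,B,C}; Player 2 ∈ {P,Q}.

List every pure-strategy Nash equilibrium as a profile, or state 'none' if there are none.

Equilibria: none

(A,P): not NE [P1→C gives 8>2]
(A,Q): not NE [P2→P gives 8>4]
(B,P): not NE [P1→C gives 8>1]
(B,Q): not NE [P1→A gives 9>4]
(C,P): not NE [P2→Q gives 9>7]
(C,Q): not NE [P1→A gives 9>0]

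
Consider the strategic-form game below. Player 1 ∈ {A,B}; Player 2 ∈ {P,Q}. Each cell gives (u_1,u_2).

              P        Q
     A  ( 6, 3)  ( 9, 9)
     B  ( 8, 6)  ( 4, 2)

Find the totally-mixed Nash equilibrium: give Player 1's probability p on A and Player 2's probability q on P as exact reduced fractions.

P1 indiff ⇒ q·6+(1-q)·9 = q·8+(1-q)·4 ⇒ q(-2) = (1-q)(-5) ⇒ q = 5/7
P2 indiff ⇒ p·3+(1-p)·6 = p·9+(1-p)·2 ⇒ p(-6) = (1-p)(-4) ⇒ p = 2/5

(p,q) = (2/5, 5/7)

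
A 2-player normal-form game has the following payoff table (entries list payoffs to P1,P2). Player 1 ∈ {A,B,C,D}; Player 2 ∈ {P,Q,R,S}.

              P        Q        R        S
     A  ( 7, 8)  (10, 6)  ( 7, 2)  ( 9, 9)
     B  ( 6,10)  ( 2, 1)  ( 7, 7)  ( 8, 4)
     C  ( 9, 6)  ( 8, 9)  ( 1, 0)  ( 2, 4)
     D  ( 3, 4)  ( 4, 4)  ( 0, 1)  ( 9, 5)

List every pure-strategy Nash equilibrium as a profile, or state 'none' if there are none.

(A,P): not NE [P1→C gives 9>7; P2→S gives 9>8]
(A,Q): not NE [P2→S gives 9>6]
(A,R): not NE [P2→S gives 9>2]
(A,S): NE
(B,P): not NE [P1→C gives 9>6]
(B,Q): not NE [P1→A gives 10>2; P2→P gives 10>1]
(B,R): not NE [P2→P gives 10>7]
(B,S): not NE [P1→D gives 9>8; P2→P gives 10>4]
(C,P): not NE [P2→Q gives 9>6]
(C,Q): not NE [P1→A gives 10>8]
(C,R): not NE [P1→B gives 7>1; P2→Q gives 9>0]
(C,S): not NE [P1→D gives 9>2; P2→Q gives 9>4]
(D,P): not NE [P1→C gives 9>3; P2→S gives 5>4]
(D,Q): not NE [P1→A gives 10>4; P2→S gives 5>4]
(D,R): not NE [P1→B gives 7>0; P2→S gives 5>1]
(D,S): NE

Nash profiles: (A,S), (D,S)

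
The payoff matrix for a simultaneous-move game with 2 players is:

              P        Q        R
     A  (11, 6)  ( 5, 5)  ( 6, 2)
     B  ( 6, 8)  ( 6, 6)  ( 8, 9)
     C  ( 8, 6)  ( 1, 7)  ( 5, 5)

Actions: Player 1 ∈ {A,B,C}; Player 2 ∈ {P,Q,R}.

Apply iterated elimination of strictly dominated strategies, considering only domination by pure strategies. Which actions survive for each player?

P1 drop C (A beats it: P:11>8 Q:5>1 R:6>5)
P2 drop Q (P beats it: A:6>5 B:8>6)
P1→{A,B} P2→{P,R}

Remaining: P1:{A,B} P2:{P,R}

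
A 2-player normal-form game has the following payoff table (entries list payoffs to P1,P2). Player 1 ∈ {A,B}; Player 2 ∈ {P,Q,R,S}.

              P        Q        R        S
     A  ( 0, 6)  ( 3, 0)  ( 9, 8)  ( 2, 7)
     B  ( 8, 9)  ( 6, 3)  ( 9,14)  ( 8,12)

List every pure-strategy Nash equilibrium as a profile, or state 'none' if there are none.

PSNE = {(A,R), (B,R)}

(A,P): not NE [P1→B gives 8>0; P2→R gives 8>6]
(A,Q): not NE [P1→B gives 6>3; P2→R gives 8>0]
(A,R): NE
(A,S): not NE [P1→B gives 8>2; P2→R gives 8>7]
(B,P): not NE [P2→R gives 14>9]
(B,Q): not NE [P2→R gives 14>3]
(B,R): NE
(B,S): not NE [P2→R gives 14>12]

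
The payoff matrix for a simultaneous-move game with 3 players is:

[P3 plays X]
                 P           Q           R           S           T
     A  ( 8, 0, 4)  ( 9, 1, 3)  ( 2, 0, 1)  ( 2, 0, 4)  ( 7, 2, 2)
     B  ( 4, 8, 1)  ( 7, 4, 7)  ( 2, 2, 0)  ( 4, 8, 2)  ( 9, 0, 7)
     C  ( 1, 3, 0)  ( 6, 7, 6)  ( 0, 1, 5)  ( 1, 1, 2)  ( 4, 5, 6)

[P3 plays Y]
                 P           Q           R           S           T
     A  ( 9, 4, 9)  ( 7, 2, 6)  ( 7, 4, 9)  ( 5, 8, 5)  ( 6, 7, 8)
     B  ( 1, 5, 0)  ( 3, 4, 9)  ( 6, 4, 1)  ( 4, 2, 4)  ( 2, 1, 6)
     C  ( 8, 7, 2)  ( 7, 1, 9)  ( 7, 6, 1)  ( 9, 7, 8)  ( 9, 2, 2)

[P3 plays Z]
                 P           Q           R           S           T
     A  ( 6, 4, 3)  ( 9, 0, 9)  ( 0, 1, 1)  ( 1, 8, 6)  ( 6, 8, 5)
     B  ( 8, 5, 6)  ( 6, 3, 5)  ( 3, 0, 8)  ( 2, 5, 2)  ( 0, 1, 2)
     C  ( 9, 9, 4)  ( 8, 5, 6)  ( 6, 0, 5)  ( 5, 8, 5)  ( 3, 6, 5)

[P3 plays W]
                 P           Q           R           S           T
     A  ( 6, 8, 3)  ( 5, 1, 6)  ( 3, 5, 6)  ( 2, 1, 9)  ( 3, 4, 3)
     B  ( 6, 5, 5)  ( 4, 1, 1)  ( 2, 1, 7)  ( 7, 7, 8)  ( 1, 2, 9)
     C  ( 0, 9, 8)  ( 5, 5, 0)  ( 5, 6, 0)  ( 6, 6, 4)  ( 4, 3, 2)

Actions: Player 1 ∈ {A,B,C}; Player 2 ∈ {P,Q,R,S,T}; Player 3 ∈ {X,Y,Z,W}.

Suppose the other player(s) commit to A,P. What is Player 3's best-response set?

u_3(X vs A,P) = 4
u_3(Y vs A,P) = 9
u_3(Z vs A,P) = 3
u_3(W vs A,P) = 3
max payoff 9 at {Y}

argmax u_3 = {Y}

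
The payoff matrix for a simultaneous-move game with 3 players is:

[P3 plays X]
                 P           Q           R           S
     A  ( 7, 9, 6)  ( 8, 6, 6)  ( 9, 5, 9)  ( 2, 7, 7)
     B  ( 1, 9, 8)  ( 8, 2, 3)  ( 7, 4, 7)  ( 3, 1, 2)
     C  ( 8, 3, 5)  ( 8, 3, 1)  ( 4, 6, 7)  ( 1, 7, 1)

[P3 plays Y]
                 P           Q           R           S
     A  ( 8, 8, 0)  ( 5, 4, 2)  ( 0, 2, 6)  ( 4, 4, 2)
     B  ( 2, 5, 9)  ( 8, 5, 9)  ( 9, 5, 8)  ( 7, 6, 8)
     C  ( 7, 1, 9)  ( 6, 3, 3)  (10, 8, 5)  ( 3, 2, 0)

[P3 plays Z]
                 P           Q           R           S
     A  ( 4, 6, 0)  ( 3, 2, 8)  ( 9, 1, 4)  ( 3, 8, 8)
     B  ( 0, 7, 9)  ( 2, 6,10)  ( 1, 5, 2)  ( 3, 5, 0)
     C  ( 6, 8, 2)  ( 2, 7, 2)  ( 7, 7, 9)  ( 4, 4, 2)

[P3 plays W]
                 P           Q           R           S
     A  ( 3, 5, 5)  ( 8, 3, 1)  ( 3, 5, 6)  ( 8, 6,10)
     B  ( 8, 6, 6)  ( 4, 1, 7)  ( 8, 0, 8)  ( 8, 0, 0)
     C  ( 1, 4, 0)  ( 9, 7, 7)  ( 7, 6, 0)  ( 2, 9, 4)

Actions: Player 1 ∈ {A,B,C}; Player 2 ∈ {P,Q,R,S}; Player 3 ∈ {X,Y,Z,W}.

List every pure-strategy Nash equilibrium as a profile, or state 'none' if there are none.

(A,P,X): not NE [P1→C gives 8>7]
(A,P,Y): not NE [P3→X gives 6>0]
(A,P,Z): not NE [P1→C gives 6>4; P2→S gives 8>6; P3→X gives 6>0]
(A,P,W): not NE [P1→B gives 8>3; P2→S gives 6>5; P3→X gives 6>5]
(A,Q,X): not NE [P2→P gives 9>6; P3→Z gives 8>6]
(A,Q,Y): not NE [P1→B gives 8>5; P2→P gives 8>4; P3→Z gives 8>2]
(A,Q,Z): not NE [P2→S gives 8>2]
(A,Q,W): not NE [P1→C gives 9>8; P2→S gives 6>3; P3→Z gives 8>1]
(A,R,X): not NE [P2→P gives 9>5]
(A,R,Y): not NE [P1→C gives 10>0; P2→P gives 8>2; P3→X gives 9>6]
(A,R,Z): not NE [P2→S gives 8>1; P3→X gives 9>4]
(A,R,W): not NE [P1→B gives 8>3; P2→S gives 6>5; P3→X gives 9>6]
(A,S,X): not NE [P1→B gives 3>2; P2→P gives 9>7; P3→W gives 10>7]
(A,S,Y): not NE [P1→B gives 7>4; P2→P gives 8>4; P3→W gives 10>2]
(A,S,Z): not NE [P1→C gives 4>3; P3→W gives 10>8]
(A,S,W): NE
(B,P,X): not NE [P1→C gives 8>1; P3→Z gives 9>8]
(B,P,Y): not NE [P1→A gives 8>2; P2→S gives 6>5]
(B,P,Z): not NE [P1→C gives 6>0]
(B,P,W): not NE [P3→Z gives 9>6]
(B,Q,X): not NE [P2→P gives 9>2; P3→Z gives 10>3]
(B,Q,Y): not NE [P2→S gives 6>5; P3→Z gives 10>9]
(B,Q,Z): not NE [P1→A gives 3>2; P2→P gives 7>6]
(B,Q,W): not NE [P1→C gives 9>4; P2→P gives 6>1; P3→Z gives 10>7]
(B,R,X): not NE [P1→A gives 9>7; P2→P gives 9>4; P3→W gives 8>7]
(B,R,Y): not NE [P1→C gives 10>9; P2→S gives 6>5]
(B,R,Z): not NE [P1→A gives 9>1; P2→P gives 7>5; P3→W gives 8>2]
(B,R,W): not NE [P2→P gives 6>0]
(B,S,X): not NE [P2→P gives 9>1; P3→Y gives 8>2]
(B,S,Y): NE
(B,S,Z): not NE [P1→C gives 4>3; P2→P gives 7>5; P3→Y gives 8>0]
(B,S,W): not NE [P2→P gives 6>0; P3→Y gives 8>0]
(C,P,X): not NE [P2→S gives 7>3; P3→Y gives 9>5]
(C,P,Y): not NE [P1→A gives 8>7; P2→R gives 8>1]
(C,P,Z): not NE [P3→Y gives 9>2]
(C,P,W): not NE [P1→B gives 8>1; P2→S gives 9>4; P3→Y gives 9>0]
(C,Q,X): not NE [P2→S gives 7>3; P3→W gives 7>1]
(C,Q,Y): not NE [P1→B gives 8>6; P2→R gives 8>3; P3→W gives 7>3]
(C,Q,Z): not NE [P1→A gives 3>2; P2→P gives 8>7; P3→W gives 7>2]
(C,Q,W): not NE [P2→S gives 9>7]
(C,R,X): not NE [P1→A gives 9>4; P2→S gives 7>6; P3→Z gives 9>7]
(C,R,Y): not NE [P3→Z gives 9>5]
(C,R,Z): not NE [P1→A gives 9>7; P2→P gives 8>7]
(C,R,W): not NE [P1→B gives 8>7; P2→S gives 9>6; P3→Z gives 9>0]
(C,S,X): not NE [P1→B gives 3>1; P3→W gives 4>1]
(C,S,Y): not NE [P1→B gives 7>3; P2→R gives 8>2; P3→W gives 4>0]
(C,S,Z): not NE [P2→P gives 8>4; P3→W gives 4>2]
(C,S,W): not NE [P1→B gives 8>2]

Nash profiles: (A,S,W), (B,S,Y)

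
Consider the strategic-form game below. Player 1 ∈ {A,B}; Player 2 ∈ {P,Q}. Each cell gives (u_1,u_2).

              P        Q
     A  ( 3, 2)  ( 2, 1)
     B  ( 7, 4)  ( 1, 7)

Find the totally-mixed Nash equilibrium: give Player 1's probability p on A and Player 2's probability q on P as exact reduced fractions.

p=3/4, q=1/5

P1 indiff ⇒ q·3+(1-q)·2 = q·7+(1-q)·1 ⇒ q(-4) = (1-q)(-1) ⇒ q = 1/5
P2 indiff ⇒ p·2+(1-p)·4 = p·1+(1-p)·7 ⇒ p(1) = (1-p)(3) ⇒ p = 3/4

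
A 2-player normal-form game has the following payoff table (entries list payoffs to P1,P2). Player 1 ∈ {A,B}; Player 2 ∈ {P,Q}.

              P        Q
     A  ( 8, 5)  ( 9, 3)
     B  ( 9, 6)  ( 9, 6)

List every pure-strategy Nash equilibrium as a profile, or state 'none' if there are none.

(A,P): not NE [P1→B gives 9>8]
(A,Q): not NE [P2→P gives 5>3]
(B,P): NE
(B,Q): NE

NE set: (B,P), (B,Q)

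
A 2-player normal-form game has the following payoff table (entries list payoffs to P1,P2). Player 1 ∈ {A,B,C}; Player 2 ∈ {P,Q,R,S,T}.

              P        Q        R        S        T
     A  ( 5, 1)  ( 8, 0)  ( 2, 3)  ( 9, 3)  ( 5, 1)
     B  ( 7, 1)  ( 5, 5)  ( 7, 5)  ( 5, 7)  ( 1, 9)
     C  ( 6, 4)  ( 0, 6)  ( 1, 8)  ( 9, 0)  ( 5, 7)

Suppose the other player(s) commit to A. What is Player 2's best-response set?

P2 best: {R,S}

u_2(P vs A) = 1
u_2(Q vs A) = 0
u_2(R vs A) = 3
u_2(S vs A) = 3
u_2(T vs A) = 1
max payoff 3 at {R,S}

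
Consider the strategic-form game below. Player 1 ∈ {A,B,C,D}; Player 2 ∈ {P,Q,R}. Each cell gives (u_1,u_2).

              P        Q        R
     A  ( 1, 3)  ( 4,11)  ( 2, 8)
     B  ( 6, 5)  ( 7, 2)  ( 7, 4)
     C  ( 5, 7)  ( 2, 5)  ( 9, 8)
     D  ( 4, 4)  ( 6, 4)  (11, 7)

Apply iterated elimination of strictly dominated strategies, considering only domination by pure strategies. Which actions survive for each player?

P1 drop A (B beats it: P:6>1 Q:7>4 R:7>2)
P2 drop Q (R beats it: B:4>2 C:8>5 D:7>4)
P1→{B,C,D} P2→{P,R}

Remaining: P1:{B,C,D} P2:{P,R}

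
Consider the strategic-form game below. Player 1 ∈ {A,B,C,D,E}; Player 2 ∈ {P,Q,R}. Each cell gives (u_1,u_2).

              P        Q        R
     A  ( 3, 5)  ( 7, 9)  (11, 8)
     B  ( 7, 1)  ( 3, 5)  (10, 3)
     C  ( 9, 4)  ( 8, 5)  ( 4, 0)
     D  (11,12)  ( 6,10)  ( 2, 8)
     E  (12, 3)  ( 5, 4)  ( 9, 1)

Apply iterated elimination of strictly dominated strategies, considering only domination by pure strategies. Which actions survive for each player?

Remaining: P1:{C,D,E} P2:{P,Q}

P2 drop R (Q beats it: A:9>8 B:5>3 C:5>0 D:10>8 E:4>1)
P1 drop A (C beats it: P:9>3 Q:8>7)
P1 drop B (C beats it: P:9>7 Q:8>3)
P1→{C,D,E} P2→{P,Q}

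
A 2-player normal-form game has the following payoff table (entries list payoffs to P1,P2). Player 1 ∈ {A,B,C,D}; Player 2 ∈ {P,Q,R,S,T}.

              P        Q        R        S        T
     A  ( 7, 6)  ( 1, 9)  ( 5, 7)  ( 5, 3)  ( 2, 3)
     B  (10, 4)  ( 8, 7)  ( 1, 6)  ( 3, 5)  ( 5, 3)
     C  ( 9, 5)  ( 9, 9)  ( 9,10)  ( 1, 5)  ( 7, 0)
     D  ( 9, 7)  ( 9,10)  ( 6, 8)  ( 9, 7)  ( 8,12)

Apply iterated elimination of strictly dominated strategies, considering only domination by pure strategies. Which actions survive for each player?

P1 drop A (D beats it: P:9>7 Q:9>1 R:6>5 S:9>5 T:8>2)
P2 drop P (Q beats it: B:7>4 C:9>5 D:10>7)
P1 drop B (D beats it: Q:9>8 R:6>1 S:9>3 T:8>5)
P2 drop S (Q beats it: C:9>5 D:10>7)
P1→{C,D} P2→{Q,R,T}

Survivors P1:{C,D} P2:{Q,R,T}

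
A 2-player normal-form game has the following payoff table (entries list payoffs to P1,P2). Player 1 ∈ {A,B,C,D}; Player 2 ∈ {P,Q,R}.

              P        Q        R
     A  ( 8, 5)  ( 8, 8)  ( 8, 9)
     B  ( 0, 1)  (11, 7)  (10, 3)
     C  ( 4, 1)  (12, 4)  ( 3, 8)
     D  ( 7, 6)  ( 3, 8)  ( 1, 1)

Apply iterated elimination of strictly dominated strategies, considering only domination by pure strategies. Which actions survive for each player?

P1 drop D (A beats it: P:8>7 Q:8>3 R:8>1)
P2 drop P (Q beats it: A:8>5 B:7>1 C:4>1)
P1 drop A (B beats it: Q:11>8 R:10>8)
P1→{B,C} P2→{Q,R}

IESDS → P1:{B,C} P2:{Q,R}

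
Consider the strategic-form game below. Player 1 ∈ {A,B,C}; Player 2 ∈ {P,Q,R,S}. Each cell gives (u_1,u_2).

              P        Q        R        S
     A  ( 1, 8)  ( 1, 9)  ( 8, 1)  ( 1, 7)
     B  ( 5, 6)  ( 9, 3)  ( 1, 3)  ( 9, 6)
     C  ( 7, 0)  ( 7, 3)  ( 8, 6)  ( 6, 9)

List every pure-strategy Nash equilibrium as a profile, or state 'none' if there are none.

(A,P): not NE [P1→C gives 7>1; P2→Q gives 9>8]
(A,Q): not NE [P1→B gives 9>1]
(A,R): not NE [P2→Q gives 9>1]
(A,S): not NE [P1→B gives 9>1; P2→Q gives 9>7]
(B,P): not NE [P1→C gives 7>5]
(B,Q): not NE [P2→S gives 6>3]
(B,R): not NE [P1→C gives 8>1; P2→S gives 6>3]
(B,S): NE
(C,P): not NE [P2→S gives 9>0]
(C,Q): not NE [P1→B gives 9>7; P2→S gives 9>3]
(C,R): not NE [P2→S gives 9>6]
(C,S): not NE [P1→B gives 9>6]

PSNE = {(B,S)}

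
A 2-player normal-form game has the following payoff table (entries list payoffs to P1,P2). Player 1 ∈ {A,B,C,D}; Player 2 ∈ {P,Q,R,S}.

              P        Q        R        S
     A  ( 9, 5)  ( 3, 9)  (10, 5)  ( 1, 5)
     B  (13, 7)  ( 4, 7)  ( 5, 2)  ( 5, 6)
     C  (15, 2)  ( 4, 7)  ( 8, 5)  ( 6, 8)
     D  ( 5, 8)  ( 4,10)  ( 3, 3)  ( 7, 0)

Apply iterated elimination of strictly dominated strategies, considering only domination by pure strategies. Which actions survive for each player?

P2 drop R (Q beats it: A:9>5 B:7>2 C:7>5 D:10>3)
P1 drop A (B beats it: P:13>9 Q:4>3 S:5>1)
P1→{B,C,D} P2→{P,Q,S}

IESDS → P1:{B,C,D} P2:{P,Q,S}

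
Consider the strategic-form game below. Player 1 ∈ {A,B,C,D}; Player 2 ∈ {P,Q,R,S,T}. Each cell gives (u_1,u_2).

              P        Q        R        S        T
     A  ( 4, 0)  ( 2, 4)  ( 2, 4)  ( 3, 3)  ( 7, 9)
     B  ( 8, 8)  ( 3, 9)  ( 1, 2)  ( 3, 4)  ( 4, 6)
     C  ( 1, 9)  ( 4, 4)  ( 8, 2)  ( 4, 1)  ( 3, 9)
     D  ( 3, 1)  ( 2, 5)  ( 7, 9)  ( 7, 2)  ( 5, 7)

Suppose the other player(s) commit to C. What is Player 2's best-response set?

P2 best: {P,T}

u_2(P vs C) = 9
u_2(Q vs C) = 4
u_2(R vs C) = 2
u_2(S vs C) = 1
u_2(T vs C) = 9
max payoff 9 at {P,T}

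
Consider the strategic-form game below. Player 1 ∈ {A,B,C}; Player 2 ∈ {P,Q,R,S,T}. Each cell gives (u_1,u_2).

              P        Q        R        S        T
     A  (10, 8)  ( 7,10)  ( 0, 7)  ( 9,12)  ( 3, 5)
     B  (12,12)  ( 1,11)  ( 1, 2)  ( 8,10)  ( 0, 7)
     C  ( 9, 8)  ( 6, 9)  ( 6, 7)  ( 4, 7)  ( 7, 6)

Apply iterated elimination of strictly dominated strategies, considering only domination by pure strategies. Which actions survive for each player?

P2 drop R (P beats it: A:8>7 B:12>2 C:8>7)
P2 drop T (P beats it: A:8>5 B:12>7 C:8>6)
P1 drop C (A beats it: P:10>9 Q:7>6 S:9>4)
P1→{A,B} P2→{P,Q,S}

Survivors P1:{A,B} P2:{P,Q,S}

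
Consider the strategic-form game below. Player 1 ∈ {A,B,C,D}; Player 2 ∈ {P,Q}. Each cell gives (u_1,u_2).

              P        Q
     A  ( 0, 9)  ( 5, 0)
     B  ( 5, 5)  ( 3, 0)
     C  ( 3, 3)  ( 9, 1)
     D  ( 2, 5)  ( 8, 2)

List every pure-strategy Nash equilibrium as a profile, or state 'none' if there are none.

Nash profiles: (B,P)

(A,P): not NE [P1→B gives 5>0]
(A,Q): not NE [P1→C gives 9>5; P2→P gives 9>0]
(B,P): NE
(B,Q): not NE [P1→C gives 9>3; P2→P gives 5>0]
(C,P): not NE [P1→B gives 5>3]
(C,Q): not NE [P2→P gives 3>1]
(D,P): not NE [P1→B gives 5>2]
(D,Q): not NE [P1→C gives 9>8; P2→P gives 5>2]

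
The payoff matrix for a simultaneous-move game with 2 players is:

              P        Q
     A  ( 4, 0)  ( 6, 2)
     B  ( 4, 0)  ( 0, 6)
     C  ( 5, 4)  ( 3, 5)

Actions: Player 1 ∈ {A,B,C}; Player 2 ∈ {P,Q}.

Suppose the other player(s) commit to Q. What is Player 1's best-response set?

BR_1 = {A}

u_1(A vs Q) = 6
u_1(B vs Q) = 0
u_1(C vs Q) = 3
max payoff 6 at {A}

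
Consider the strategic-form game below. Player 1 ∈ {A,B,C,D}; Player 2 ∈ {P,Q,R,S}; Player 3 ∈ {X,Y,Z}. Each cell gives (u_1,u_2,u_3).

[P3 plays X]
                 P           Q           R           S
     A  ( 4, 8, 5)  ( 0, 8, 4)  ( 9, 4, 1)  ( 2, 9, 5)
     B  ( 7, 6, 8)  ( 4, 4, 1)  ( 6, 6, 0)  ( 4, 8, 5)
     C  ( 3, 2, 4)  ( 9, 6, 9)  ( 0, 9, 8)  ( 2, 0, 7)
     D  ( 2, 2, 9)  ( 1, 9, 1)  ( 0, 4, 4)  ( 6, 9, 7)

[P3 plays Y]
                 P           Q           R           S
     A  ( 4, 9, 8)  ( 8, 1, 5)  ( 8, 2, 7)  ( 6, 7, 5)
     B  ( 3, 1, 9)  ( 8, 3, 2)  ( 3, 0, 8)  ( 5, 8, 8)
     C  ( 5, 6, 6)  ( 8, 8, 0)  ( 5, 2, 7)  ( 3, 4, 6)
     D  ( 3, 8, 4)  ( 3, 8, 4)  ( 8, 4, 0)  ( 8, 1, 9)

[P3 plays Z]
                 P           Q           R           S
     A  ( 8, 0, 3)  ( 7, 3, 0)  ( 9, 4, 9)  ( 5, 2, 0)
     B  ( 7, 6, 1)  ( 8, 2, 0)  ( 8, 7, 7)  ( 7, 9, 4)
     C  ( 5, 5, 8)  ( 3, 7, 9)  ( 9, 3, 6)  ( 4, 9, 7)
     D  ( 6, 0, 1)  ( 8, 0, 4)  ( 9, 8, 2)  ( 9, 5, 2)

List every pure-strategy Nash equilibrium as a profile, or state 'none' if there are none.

(A,P,X): not NE [P1→B gives 7>4; P2→S gives 9>8; P3→Y gives 8>5]
(A,P,Y): not NE [P1→C gives 5>4]
(A,P,Z): not NE [P2→R gives 4>0; P3→Y gives 8>3]
(A,Q,X): not NE [P1→C gives 9>0; P2→S gives 9>8; P3→Y gives 5>4]
(A,Q,Y): not NE [P2→P gives 9>1]
(A,Q,Z): not NE [P1→D gives 8>7; P2→R gives 4>3; P3→Y gives 5>0]
(A,R,X): not NE [P2→S gives 9>4; P3→Z gives 9>1]
(A,R,Y): not NE [P2→P gives 9>2; P3→Z gives 9>7]
(A,R,Z): NE
(A,S,X): not NE [P1→D gives 6>2]
(A,S,Y): not NE [P1→D gives 8>6; P2→P gives 9>7]
(A,S,Z): not NE [P1→D gives 9>5; P2→R gives 4>2; P3→Y gives 5>0]
(B,P,X): not NE [P2→S gives 8>6; P3→Y gives 9>8]
(B,P,Y): not NE [P1→C gives 5>3; P2→S gives 8>1]
(B,P,Z): not NE [P1→A gives 8>7; P2→S gives 9>6; P3→Y gives 9>1]
(B,Q,X): not NE [P1→C gives 9>4; P2→S gives 8>4; P3→Y gives 2>1]
(B,Q,Y): not NE [P2→S gives 8>3]
(B,Q,Z): not NE [P2→S gives 9>2; P3→Y gives 2>0]
(B,R,X): not NE [P1→A gives 9>6; P2→S gives 8>6; P3→Y gives 8>0]
(B,R,Y): not NE [P1→D gives 8>3; P2→S gives 8>0]
(B,R,Z): not NE [P1→D gives 9>8; P2→S gives 9>7; P3→Y gives 8>7]
(B,S,X): not NE [P1→D gives 6>4; P3→Y gives 8>5]
(B,S,Y): not NE [P1→D gives 8>5]
(B,S,Z): not NE [P1→D gives 9>7; P3→Y gives 8>4]
(C,P,X): not NE [P1→B gives 7>3; P2→R gives 9>2; P3→Z gives 8>4]
(C,P,Y): not NE [P2→Q gives 8>6; P3→Z gives 8>6]
(C,P,Z): not NE [P1→A gives 8>5; P2→S gives 9>5]
(C,Q,X): not NE [P2→R gives 9>6]
(C,Q,Y): not NE [P3→Z gives 9>0]
(C,Q,Z): not NE [P1→D gives 8>3; P2→S gives 9>7]
(C,R,X): not NE [P1→A gives 9>0]
(C,R,Y): not NE [P1→D gives 8>5; P2→Q gives 8>2; P3→X gives 8>7]
(C,R,Z): not NE [P2→S gives 9>3; P3→X gives 8>6]
(C,S,X): not NE [P1→D gives 6>2; P2→R gives 9>0]
(C,S,Y): not NE [P1→D gives 8>3; P2→Q gives 8>4; P3→Z gives 7>6]
(C,S,Z): not NE [P1→D gives 9>4]
(D,P,X): not NE [P1→B gives 7>2; P2→S gives 9>2]
(D,P,Y): not NE [P1→C gives 5>3; P3→X gives 9>4]
(D,P,Z): not NE [P1→A gives 8>6; P2→R gives 8>0; P3→X gives 9>1]
(D,Q,X): not NE [P1→C gives 9>1; P3→Z gives 4>1]
(D,Q,Y): not NE [P1→C gives 8>3]
(D,Q,Z): not NE [P2→R gives 8>0]
(D,R,X): not NE [P1→A gives 9>0; P2→S gives 9>4]
(D,R,Y): not NE [P2→Q gives 8>4; P3→X gives 4>0]
(D,R,Z): not NE [P3→X gives 4>2]
(D,S,X): not NE [P3→Y gives 9>7]
(D,S,Y): not NE [P2→Q gives 8>1]
(D,S,Z): not NE [P2→R gives 8>5; P3→Y gives 9>2]

NE set: (A,R,Z)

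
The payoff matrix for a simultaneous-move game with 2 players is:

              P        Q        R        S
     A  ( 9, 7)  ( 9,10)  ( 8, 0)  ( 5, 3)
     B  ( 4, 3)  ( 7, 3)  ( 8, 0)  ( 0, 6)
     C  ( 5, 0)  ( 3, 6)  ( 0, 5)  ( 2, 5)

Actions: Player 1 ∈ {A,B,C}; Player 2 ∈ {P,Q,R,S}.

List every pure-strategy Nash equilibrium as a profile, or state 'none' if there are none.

(A,P): not NE [P2→Q gives 10>7]
(A,Q): NE
(A,R): not NE [P2→Q gives 10>0]
(A,S): not NE [P2→Q gives 10>3]
(B,P): not NE [P1→A gives 9>4; P2→S gives 6>3]
(B,Q): not NE [P1→A gives 9>7; P2→S gives 6>3]
(B,R): not NE [P2→S gives 6>0]
(B,S): not NE [P1→A gives 5>0]
(C,P): not NE [P1→A gives 9>5; P2→Q gives 6>0]
(C,Q): not NE [P1→A gives 9>3]
(C,R): not NE [P1→B gives 8>0; P2→Q gives 6>5]
(C,S): not NE [P1→A gives 5>2; P2→Q gives 6>5]

Nash profiles: (A,Q)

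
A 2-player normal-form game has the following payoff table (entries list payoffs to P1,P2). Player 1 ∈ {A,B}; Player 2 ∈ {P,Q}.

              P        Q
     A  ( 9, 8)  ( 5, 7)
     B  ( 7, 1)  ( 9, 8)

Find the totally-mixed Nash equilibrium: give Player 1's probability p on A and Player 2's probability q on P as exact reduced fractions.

P1 indiff ⇒ q·9+(1-q)·5 = q·7+(1-q)·9 ⇒ q(2) = (1-q)(4) ⇒ q = 2/3
P2 indiff ⇒ p·8+(1-p)·1 = p·7+(1-p)·8 ⇒ p(1) = (1-p)(7) ⇒ p = 7/8

p=7/8, q=2/3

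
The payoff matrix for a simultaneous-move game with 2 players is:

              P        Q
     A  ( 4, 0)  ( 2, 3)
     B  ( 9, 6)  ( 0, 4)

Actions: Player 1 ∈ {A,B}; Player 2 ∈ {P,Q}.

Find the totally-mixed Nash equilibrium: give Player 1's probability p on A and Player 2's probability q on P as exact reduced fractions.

P1 mixes 2/5 on A; P2 mixes 2/7 on P

P1 indiff ⇒ q·4+(1-q)·2 = q·9+(1-q)·0 ⇒ q(-5) = (1-q)(-2) ⇒ q = 2/7
P2 indiff ⇒ p·0+(1-p)·6 = p·3+(1-p)·4 ⇒ p(-3) = (1-p)(-2) ⇒ p = 2/5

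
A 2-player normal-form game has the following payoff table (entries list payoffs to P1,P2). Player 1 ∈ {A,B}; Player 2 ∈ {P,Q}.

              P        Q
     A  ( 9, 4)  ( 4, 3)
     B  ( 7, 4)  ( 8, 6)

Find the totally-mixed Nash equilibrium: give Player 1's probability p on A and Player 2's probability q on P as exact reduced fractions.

P1 indiff ⇒ q·9+(1-q)·4 = q·7+(1-q)·8 ⇒ q(2) = (1-q)(4) ⇒ q = 2/3
P2 indiff ⇒ p·4+(1-p)·4 = p·3+(1-p)·6 ⇒ p(1) = (1-p)(2) ⇒ p = 2/3

P1 mixes 2/3 on A; P2 mixes 2/3 on P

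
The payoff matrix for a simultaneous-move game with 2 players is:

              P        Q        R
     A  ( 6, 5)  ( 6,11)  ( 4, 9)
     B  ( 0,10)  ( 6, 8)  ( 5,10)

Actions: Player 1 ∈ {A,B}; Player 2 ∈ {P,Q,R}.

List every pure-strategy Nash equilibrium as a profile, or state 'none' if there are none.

(A,P): not NE [P2→Q gives 11>5]
(A,Q): NE
(A,R): not NE [P1→B gives 5>4; P2→Q gives 11>9]
(B,P): not NE [P1→A gives 6>0]
(B,Q): not NE [P2→R gives 10>8]
(B,R): NE

NE set: (A,Q), (B,R)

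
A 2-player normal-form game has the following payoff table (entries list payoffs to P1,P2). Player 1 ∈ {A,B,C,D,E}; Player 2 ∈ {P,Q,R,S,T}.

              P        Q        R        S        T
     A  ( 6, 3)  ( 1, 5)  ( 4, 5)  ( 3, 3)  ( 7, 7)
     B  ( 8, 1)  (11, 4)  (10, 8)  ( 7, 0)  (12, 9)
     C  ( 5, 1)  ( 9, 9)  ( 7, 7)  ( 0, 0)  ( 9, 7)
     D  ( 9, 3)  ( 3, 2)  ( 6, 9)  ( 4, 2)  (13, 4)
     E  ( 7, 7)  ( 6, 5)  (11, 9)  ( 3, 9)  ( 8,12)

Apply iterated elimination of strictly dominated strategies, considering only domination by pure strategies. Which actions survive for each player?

Remaining: P1:{B,D,E} P2:{R,T}

P1 drop A (B beats it: P:8>6 Q:11>1 R:10>4 S:7>3 T:12>7)
P1 drop C (B beats it: P:8>5 Q:11>9 R:10>7 S:7>0 T:12>9)
P2 drop P (R beats it: B:8>1 D:9>3 E:9>7)
P2 drop Q (R beats it: B:8>4 D:9>2 E:9>5)
P2 drop S (T beats it: B:9>0 D:4>2 E:12>9)
P1→{B,D,E} P2→{R,T}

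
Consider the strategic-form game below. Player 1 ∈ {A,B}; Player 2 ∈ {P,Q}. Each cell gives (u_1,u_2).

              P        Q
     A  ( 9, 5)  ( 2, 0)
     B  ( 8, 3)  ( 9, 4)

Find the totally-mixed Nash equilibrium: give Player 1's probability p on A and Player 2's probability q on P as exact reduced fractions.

p=1/6, q=7/8

P1 indiff ⇒ q·9+(1-q)·2 = q·8+(1-q)·9 ⇒ q(1) = (1-q)(7) ⇒ q = 7/8
P2 indiff ⇒ p·5+(1-p)·3 = p·0+(1-p)·4 ⇒ p(5) = (1-p)(1) ⇒ p = 1/6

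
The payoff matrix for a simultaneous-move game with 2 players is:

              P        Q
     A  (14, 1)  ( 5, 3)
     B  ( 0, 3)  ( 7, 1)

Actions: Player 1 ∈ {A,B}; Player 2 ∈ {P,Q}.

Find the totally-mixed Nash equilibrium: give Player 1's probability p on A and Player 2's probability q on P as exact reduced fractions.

P1 mixes 1/2 on A; P2 mixes 1/8 on P

P1 indiff ⇒ q·14+(1-q)·5 = q·0+(1-q)·7 ⇒ q(14) = (1-q)(2) ⇒ q = 1/8
P2 indiff ⇒ p·1+(1-p)·3 = p·3+(1-p)·1 ⇒ p(-2) = (1-p)(-2) ⇒ p = 1/2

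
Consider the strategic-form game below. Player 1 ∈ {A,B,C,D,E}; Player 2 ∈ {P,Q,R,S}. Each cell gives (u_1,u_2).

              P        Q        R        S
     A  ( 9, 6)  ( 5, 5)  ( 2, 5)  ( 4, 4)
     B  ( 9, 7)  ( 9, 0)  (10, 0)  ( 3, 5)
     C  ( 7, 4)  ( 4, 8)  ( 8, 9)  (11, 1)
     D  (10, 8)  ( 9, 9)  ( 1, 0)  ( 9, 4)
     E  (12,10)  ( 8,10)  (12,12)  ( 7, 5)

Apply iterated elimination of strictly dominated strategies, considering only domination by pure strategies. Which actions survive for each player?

Remaining: P1:{B,D,E} P2:{P,Q,R}

P1 drop A (E beats it: P:12>9 Q:8>5 R:12>2 S:7>4)
P2 drop S (P beats it: B:7>5 C:4>1 D:8>4 E:10>5)
P1 drop C (B beats it: P:9>7 Q:9>4 R:10>8)
P1→{B,D,E} P2→{P,Q,R}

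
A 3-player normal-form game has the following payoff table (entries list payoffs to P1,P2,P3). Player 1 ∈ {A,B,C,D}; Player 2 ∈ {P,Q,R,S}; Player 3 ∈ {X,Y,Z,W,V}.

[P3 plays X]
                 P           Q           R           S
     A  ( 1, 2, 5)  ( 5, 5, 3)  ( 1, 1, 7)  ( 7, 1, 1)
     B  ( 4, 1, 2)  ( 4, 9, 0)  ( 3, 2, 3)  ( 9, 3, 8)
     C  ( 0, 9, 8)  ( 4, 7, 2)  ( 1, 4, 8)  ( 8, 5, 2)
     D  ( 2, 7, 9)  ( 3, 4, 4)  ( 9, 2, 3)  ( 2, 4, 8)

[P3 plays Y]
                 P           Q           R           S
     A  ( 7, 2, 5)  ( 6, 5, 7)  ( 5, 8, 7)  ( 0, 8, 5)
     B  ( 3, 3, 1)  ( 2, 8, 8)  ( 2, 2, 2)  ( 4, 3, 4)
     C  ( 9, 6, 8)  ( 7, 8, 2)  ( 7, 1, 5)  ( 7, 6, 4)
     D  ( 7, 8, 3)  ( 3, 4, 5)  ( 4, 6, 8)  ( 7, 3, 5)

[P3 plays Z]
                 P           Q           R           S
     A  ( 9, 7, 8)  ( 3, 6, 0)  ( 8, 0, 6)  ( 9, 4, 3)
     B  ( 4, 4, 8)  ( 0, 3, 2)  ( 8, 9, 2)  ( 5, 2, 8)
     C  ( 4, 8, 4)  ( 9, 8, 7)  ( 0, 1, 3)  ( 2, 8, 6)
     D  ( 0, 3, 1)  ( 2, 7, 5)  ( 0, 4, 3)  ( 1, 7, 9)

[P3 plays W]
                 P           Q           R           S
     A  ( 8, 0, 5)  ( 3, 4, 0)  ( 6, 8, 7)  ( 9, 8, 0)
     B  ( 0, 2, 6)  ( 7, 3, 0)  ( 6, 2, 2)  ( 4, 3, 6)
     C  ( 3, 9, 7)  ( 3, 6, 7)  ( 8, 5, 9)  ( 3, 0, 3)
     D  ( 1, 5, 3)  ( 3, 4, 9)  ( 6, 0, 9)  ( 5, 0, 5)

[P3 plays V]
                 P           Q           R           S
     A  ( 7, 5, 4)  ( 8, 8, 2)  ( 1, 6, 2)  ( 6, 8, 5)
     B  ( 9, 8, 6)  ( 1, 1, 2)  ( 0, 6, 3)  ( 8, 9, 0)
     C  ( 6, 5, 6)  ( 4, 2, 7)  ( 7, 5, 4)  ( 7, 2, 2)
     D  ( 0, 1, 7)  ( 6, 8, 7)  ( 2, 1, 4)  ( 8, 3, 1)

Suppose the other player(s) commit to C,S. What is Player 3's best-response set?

argmax u_3 = {Z}

u_3(X vs C,S) = 2
u_3(Y vs C,S) = 4
u_3(Z vs C,S) = 6
u_3(W vs C,S) = 3
u_3(V vs C,S) = 2
max payoff 6 at {Z}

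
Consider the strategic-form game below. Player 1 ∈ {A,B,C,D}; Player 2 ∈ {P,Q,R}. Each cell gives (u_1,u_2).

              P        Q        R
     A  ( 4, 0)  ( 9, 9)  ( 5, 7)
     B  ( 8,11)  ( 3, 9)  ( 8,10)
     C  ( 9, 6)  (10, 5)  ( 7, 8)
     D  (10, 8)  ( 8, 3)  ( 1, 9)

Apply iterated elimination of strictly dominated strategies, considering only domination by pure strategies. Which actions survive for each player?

Remaining: P1:{B,C,D} P2:{P,R}

P1 drop A (C beats it: P:9>4 Q:10>9 R:7>5)
P2 drop Q (P beats it: B:11>9 C:6>5 D:8>3)
P1→{B,C,D} P2→{P,R}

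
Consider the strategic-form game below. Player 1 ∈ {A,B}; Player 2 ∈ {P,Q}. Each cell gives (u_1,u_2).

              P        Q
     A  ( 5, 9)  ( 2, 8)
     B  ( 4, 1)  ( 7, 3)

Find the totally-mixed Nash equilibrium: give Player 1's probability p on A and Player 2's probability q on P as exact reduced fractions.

P1 indiff ⇒ q·5+(1-q)·2 = q·4+(1-q)·7 ⇒ q(1) = (1-q)(5) ⇒ q = 5/6
P2 indiff ⇒ p·9+(1-p)·1 = p·8+(1-p)·3 ⇒ p(1) = (1-p)(2) ⇒ p = 2/3

P1 mixes 2/3 on A; P2 mixes 5/6 on P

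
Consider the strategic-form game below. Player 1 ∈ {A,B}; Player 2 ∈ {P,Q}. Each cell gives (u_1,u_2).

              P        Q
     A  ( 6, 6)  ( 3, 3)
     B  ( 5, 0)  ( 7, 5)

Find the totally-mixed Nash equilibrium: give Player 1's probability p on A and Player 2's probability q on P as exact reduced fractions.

P1 indiff ⇒ q·6+(1-q)·3 = q·5+(1-q)·7 ⇒ q(1) = (1-q)(4) ⇒ q = 4/5
P2 indiff ⇒ p·6+(1-p)·0 = p·3+(1-p)·5 ⇒ p(3) = (1-p)(5) ⇒ p = 5/8

(p,q) = (5/8, 4/5)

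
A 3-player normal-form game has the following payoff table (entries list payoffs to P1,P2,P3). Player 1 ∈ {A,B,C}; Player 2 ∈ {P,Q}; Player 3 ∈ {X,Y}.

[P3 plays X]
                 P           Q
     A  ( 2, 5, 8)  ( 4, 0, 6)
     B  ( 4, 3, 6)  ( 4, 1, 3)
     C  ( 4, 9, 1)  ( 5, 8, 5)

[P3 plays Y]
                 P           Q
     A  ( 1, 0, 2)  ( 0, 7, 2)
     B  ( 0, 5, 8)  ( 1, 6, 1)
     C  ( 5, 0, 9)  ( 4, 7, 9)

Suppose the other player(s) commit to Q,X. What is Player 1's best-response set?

P1 best: {C}

u_1(A vs Q,X) = 4
u_1(B vs Q,X) = 4
u_1(C vs Q,X) = 5
max payoff 5 at {C}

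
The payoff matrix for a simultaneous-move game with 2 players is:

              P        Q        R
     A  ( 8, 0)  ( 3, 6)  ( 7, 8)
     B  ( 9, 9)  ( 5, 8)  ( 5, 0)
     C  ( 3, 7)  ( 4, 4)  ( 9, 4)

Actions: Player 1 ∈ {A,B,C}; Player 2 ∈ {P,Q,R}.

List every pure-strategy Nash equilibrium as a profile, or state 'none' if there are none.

(A,P): not NE [P1→B gives 9>8; P2→R gives 8>0]
(A,Q): not NE [P1→B gives 5>3; P2→R gives 8>6]
(A,R): not NE [P1→C gives 9>7]
(B,P): NE
(B,Q): not NE [P2→P gives 9>8]
(B,R): not NE [P1→C gives 9>5; P2→P gives 9>0]
(C,P): not NE [P1→B gives 9>3]
(C,Q): not NE [P1→B gives 5>4; P2→P gives 7>4]
(C,R): not NE [P2→P gives 7>4]

Nash profiles: (B,P)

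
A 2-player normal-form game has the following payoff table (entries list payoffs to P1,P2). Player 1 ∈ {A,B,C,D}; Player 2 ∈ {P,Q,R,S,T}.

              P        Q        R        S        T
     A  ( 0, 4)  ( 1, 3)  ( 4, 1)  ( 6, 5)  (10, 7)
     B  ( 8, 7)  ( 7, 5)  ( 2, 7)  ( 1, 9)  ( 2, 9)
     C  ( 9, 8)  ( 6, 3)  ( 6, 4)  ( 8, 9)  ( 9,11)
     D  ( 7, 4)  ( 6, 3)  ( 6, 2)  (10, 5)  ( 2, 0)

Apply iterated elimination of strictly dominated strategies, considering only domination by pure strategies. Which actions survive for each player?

P2 drop P (S beats it: A:5>4 B:9>7 C:9>8 D:5>4)
P2 drop Q (S beats it: A:5>3 B:9>5 C:9>3 D:5>3)
P1 drop B (A beats it: R:4>2 S:6>1 T:10>2)
P2 drop R (S beats it: A:5>1 C:9>4 D:5>2)
P1→{A,C,D} P2→{S,T}

Remaining: P1:{A,C,D} P2:{S,T}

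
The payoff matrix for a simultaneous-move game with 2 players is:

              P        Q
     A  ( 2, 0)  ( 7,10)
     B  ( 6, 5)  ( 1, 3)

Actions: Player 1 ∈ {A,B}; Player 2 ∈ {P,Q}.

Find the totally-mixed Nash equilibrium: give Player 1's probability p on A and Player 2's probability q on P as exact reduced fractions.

P1 mixes 1/6 on A; P2 mixes 3/5 on P

P1 indiff ⇒ q·2+(1-q)·7 = q·6+(1-q)·1 ⇒ q(-4) = (1-q)(-6) ⇒ q = 3/5
P2 indiff ⇒ p·0+(1-p)·5 = p·10+(1-p)·3 ⇒ p(-10) = (1-p)(-2) ⇒ p = 1/6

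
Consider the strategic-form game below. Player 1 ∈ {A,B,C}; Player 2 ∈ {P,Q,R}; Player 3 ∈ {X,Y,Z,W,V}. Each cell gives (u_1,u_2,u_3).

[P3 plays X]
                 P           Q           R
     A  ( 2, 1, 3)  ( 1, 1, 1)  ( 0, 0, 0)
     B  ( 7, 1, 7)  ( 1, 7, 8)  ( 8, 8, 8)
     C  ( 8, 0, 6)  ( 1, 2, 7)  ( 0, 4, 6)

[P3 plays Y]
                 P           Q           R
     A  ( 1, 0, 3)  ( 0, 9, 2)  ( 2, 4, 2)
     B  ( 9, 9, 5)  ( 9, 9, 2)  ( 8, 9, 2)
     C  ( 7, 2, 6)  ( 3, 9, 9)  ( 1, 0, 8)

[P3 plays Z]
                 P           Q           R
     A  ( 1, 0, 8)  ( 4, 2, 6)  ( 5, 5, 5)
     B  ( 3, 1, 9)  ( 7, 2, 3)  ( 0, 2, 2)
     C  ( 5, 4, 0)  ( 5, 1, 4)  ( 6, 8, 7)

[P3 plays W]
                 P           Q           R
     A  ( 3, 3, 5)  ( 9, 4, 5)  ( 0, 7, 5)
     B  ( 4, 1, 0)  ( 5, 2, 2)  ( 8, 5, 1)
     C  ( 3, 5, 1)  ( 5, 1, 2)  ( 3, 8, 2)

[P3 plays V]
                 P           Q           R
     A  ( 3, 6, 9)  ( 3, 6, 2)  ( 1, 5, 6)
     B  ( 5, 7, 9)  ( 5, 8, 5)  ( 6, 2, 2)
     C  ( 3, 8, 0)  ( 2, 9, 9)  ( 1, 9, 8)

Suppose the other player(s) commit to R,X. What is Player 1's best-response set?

u_1(A vs R,X) = 0
u_1(B vs R,X) = 8
u_1(C vs R,X) = 0
max payoff 8 at {B}

P1 best: {B}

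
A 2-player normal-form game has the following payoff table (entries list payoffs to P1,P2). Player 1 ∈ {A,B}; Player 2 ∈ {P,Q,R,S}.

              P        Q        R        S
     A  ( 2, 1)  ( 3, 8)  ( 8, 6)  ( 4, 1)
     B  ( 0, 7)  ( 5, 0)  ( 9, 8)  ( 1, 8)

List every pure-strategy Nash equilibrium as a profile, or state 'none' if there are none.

(A,P): not NE [P2→Q gives 8>1]
(A,Q): not NE [P1→B gives 5>3]
(A,R): not NE [P1→B gives 9>8; P2→Q gives 8>6]
(A,S): not NE [P2→Q gives 8>1]
(B,P): not NE [P1→A gives 2>0; P2→S gives 8>7]
(B,Q): not NE [P2→S gives 8>0]
(B,R): NE
(B,S): not NE [P1→A gives 4>1]

Nash profiles: (B,R)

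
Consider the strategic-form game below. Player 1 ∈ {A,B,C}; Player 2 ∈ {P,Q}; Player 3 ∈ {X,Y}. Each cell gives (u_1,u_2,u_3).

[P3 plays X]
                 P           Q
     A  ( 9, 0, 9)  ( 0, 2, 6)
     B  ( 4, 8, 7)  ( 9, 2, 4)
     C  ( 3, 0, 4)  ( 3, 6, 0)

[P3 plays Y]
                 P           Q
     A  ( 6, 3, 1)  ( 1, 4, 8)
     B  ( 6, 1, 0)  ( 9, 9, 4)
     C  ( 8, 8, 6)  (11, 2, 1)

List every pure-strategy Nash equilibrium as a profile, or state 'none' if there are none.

(A,P,X): not NE [P2→Q gives 2>0]
(A,P,Y): not NE [P1→C gives 8>6; P2→Q gives 4>3; P3→X gives 9>1]
(A,Q,X): not NE [P1→B gives 9>0; P3→Y gives 8>6]
(A,Q,Y): not NE [P1→C gives 11>1]
(B,P,X): not NE [P1→A gives 9>4]
(B,P,Y): not NE [P1→C gives 8>6; P2→Q gives 9>1; P3→X gives 7>0]
(B,Q,X): not NE [P2→P gives 8>2]
(B,Q,Y): not NE [P1→C gives 11>9]
(C,P,X): not NE [P1→A gives 9>3; P2→Q gives 6>0; P3→Y gives 6>4]
(C,P,Y): NE
(C,Q,X): not NE [P1→B gives 9>3; P3→Y gives 1>0]
(C,Q,Y): not NE [P2→P gives 8>2]

NE set: (C,P,Y)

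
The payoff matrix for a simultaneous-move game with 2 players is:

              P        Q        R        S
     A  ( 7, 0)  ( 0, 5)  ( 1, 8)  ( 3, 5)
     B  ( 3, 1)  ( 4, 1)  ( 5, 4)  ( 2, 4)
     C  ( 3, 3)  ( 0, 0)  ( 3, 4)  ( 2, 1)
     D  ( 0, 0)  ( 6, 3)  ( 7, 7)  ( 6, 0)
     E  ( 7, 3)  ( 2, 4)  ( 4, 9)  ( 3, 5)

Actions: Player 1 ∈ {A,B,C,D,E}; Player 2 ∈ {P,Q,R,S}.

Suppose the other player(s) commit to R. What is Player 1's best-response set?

BR_1 = {D}

u_1(A vs R) = 1
u_1(B vs R) = 5
u_1(C vs R) = 3
u_1(D vs R) = 7
u_1(E vs R) = 4
max payoff 7 at {D}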